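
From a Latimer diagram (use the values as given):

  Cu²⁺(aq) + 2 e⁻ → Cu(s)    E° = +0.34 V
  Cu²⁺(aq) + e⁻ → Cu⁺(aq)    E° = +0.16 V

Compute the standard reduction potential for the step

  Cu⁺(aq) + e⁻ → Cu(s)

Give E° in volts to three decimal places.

+0.520 V

Sequential free energies add, so n₃E°₃ = n₁E°₁ + n₂E°₂.
With n₃ = 2, and the known step contributing 1×(+0.16) V, the unknown satisfies 1·E° = 2×(+0.34) − 1×(+0.16) = +0.520.
E° = +0.520 / 1 = +0.520 V.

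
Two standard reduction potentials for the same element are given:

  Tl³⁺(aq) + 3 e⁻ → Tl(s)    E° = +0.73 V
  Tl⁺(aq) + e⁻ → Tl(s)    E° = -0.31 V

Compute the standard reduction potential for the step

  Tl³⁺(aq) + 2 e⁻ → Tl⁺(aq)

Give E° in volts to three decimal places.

Sequential free energies add, so n₃E°₃ = n₁E°₁ + n₂E°₂.
With n₃ = 3, and the known step contributing 1×(-0.31) V, the unknown satisfies 2·E° = 3×(+0.73) − 1×(-0.31) = +2.500.
E° = +2.500 / 2 = +1.250 V.

+1.250 V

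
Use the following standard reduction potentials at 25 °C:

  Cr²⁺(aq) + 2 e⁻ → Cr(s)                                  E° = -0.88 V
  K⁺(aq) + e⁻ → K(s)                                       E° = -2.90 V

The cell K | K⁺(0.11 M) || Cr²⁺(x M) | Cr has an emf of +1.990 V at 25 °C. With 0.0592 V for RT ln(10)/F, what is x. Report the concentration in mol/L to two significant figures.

0.0012 M

Cr²⁺/Cr is the cathode, K⁺/K the anode: E°cell = +2.02 V, n = 2.
Overall reaction: Cr²⁺(aq) + 2 K(s) → Cr(s) + 2 K⁺(aq); Q = [K⁺]^2/[Cr²⁺]^1.
From E = E° − (0.0592/n) log Q: log Q = (E° − E)·n/0.0592 = (+2.02 − (+1.990))·2/0.0592 = 1.0135.
So 1·log[Cr²⁺] = 2·log(0.11) − log Q = -1.9172 − (1.0135) = -2.9307; [Cr²⁺] = 10^(-2.9307) ≈ 0.0012 M.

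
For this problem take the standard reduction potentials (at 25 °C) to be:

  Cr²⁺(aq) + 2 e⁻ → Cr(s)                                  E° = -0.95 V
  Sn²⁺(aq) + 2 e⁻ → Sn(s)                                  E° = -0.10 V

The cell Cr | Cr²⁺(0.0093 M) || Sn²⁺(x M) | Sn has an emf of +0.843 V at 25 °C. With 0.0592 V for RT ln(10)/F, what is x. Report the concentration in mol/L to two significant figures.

Sn²⁺/Sn is the cathode, Cr²⁺/Cr the anode: E°cell = +0.85 V, n = 2.
Overall reaction: Sn²⁺(aq) + Cr(s) → Sn(s) + Cr²⁺(aq); Q = [Cr²⁺]^1/[Sn²⁺]^1.
From E = E° − (0.0592/n) log Q: log Q = (E° − E)·n/0.0592 = (+0.85 − (+0.843))·2/0.0592 = 0.2365.
So 1·log[Sn²⁺] = 1·log(0.0093) − log Q = -2.0315 − (0.2365) = -2.2680; [Sn²⁺] = 10^(-2.2680) ≈ 0.0054 M.

0.0054 M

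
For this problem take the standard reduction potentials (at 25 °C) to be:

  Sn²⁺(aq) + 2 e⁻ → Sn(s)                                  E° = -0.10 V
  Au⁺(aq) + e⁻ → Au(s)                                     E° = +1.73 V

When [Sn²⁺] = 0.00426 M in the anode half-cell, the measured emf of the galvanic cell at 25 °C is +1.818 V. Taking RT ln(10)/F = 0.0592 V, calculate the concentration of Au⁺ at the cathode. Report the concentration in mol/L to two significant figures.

0.041 M

Au⁺/Au is the cathode, Sn²⁺/Sn the anode: E°cell = +1.83 V, n = 2.
Overall reaction: 2 Au⁺(aq) + Sn(s) → 2 Au(s) + Sn²⁺(aq); Q = [Sn²⁺]^1/[Au⁺]^2.
From E = E° − (0.0592/n) log Q: log Q = (E° − E)·n/0.0592 = (+1.83 − (+1.818))·2/0.0592 = 0.4054.
So 2·log[Au⁺] = 1·log(0.00426) − log Q = -2.3706 − (0.4054) = -2.7760; log[Au⁺] = -2.7760 / 2 = -1.3880; [Au⁺] = 10^(-1.3880) ≈ 0.041 M.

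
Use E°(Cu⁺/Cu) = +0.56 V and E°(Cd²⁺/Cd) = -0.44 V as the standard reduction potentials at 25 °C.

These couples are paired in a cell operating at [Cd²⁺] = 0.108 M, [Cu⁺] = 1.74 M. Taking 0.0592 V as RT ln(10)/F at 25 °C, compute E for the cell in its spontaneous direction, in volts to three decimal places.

+1.043 V

Cu⁺/Cu is the cathode (higher E°), Cd²⁺/Cd the anode: E°cell = +0.56 − (-0.44) = +1.00 V, n = 2.
Overall: 2 Cu⁺(aq) + Cd(s) → 2 Cu(s) + Cd²⁺(aq)
Q = [Cd²⁺] / ([Cu⁺]^2); log Q = -1.448.
E = E° − (0.0592/n) log Q = +1.00 − (0.0592/2)(-1.448) = +1.043 V.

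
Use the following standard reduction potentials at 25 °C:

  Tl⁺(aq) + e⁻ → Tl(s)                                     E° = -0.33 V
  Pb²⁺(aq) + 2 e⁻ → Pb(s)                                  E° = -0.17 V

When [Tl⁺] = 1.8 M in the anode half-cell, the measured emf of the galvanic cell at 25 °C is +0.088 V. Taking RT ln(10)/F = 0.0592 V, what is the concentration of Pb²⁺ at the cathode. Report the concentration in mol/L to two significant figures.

Pb²⁺/Pb is the cathode, Tl⁺/Tl the anode: E°cell = +0.16 V, n = 2.
Overall reaction: Pb²⁺(aq) + 2 Tl(s) → Pb(s) + 2 Tl⁺(aq); Q = [Tl⁺]^2/[Pb²⁺]^1.
From E = E° − (0.0592/n) log Q: log Q = (E° − E)·n/0.0592 = (+0.16 − (+0.088))·2/0.0592 = 2.4324.
So 1·log[Pb²⁺] = 2·log(1.8) − log Q = 0.5105 − (2.4324) = -1.9219; [Pb²⁺] = 10^(-1.9219) ≈ 0.012 M.

0.012 M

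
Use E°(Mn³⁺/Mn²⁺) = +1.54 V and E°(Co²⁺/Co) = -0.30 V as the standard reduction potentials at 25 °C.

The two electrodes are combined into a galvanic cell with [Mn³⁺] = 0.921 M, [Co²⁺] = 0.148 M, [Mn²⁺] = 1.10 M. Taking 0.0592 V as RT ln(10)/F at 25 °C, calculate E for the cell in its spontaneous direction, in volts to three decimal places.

Mn³⁺/Mn²⁺ is the cathode (higher E°), Co²⁺/Co the anode: E°cell = +1.54 − (-0.30) = +1.84 V, n = 2.
Overall: 2 Mn³⁺(aq) + Co(s) → 2 Mn²⁺(aq) + Co²⁺(aq)
Q = [Mn²⁺]^2·[Co²⁺] / ([Mn³⁺]^2); log Q = -0.675.
E = E° − (0.0592/n) log Q = +1.84 − (0.0592/2)(-0.675) = +1.860 V.

+1.860 V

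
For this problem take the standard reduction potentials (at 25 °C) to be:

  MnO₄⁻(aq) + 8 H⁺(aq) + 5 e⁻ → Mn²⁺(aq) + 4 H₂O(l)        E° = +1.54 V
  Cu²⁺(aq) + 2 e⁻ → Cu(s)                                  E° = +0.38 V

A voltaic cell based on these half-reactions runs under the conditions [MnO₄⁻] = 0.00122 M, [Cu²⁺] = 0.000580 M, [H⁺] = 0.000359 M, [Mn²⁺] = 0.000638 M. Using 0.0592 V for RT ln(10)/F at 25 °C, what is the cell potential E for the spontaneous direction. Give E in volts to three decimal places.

+0.933 V

MnO₄⁻/Mn²⁺ is the cathode (higher E°), Cu²⁺/Cu the anode: E°cell = +1.54 − (+0.38) = +1.16 V, n = 10.
Overall: 2 MnO₄⁻(aq) + 16 H⁺(aq) + 5 Cu(s) → 2 Mn²⁺(aq) + 8 H₂O(l) + 5 Cu²⁺(aq)
Q = [Mn²⁺]^2·[Cu²⁺]^5 / ([MnO₄⁻]^2·[H⁺]^16); log Q = 38.373.
E = E° − (0.0592/n) log Q = +1.16 − (0.0592/10)(38.373) = +0.933 V.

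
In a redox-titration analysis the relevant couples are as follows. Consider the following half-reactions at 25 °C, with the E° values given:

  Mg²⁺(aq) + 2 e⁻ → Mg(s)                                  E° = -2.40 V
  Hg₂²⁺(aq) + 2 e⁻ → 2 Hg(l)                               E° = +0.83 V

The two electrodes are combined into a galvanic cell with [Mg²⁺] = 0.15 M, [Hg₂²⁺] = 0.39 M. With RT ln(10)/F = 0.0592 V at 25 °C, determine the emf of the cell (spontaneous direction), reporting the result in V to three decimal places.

+3.242 V

Hg₂²⁺/Hg is the cathode (higher E°), Mg²⁺/Mg the anode: E°cell = +0.83 − (-2.40) = +3.23 V, n = 2.
Overall: Hg₂²⁺(aq) + Mg(s) → 2 Hg(l) + Mg²⁺(aq)
Q = [Mg²⁺] / ([Hg₂²⁺]); log Q = -0.415.
E = E° − (0.0592/n) log Q = +3.23 − (0.0592/2)(-0.415) = +3.242 V.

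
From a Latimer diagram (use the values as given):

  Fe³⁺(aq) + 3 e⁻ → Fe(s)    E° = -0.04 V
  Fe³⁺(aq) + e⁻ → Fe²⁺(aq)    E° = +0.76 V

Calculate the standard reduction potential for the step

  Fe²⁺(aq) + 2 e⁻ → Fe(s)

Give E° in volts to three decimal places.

Sequential free energies add, so n₃E°₃ = n₁E°₁ + n₂E°₂.
With n₃ = 3, and the known step contributing 1×(+0.76) V, the unknown satisfies 2·E° = 3×(-0.04) − 1×(+0.76) = -0.880.
E° = -0.880 / 2 = -0.440 V.

-0.440 V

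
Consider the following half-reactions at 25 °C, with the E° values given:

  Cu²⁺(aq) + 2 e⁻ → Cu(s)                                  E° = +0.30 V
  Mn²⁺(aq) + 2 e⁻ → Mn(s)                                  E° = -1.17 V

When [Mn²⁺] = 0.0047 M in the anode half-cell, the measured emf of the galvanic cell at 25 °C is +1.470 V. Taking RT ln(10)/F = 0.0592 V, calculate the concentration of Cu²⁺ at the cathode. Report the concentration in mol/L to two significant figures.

Cu²⁺/Cu is the cathode, Mn²⁺/Mn the anode: E°cell = +1.47 V, n = 2.
Overall reaction: Cu²⁺(aq) + Mn(s) → Cu(s) + Mn²⁺(aq); Q = [Mn²⁺]^1/[Cu²⁺]^1.
From E = E° − (0.0592/n) log Q: log Q = (E° − E)·n/0.0592 = (+1.47 − (+1.470))·2/0.0592 = 0.0000.
So 1·log[Cu²⁺] = 1·log(0.0047) − log Q = -2.3279 − (0.0000) = -2.3279; [Cu²⁺] = 10^(-2.3279) ≈ 0.0047 M.

0.0047 M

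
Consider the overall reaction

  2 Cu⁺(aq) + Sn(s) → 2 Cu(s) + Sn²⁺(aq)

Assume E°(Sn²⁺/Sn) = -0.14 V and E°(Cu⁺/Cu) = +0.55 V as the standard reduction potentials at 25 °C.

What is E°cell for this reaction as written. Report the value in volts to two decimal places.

+0.69 V

The Cu⁺/Cu couple has the higher reduction potential, so it is the cathode; Sn²⁺/Sn is oxidised at the anode.
E°cell = E°(cathode) − E°(anode) = (+0.55) − (-0.14) = +0.69 V.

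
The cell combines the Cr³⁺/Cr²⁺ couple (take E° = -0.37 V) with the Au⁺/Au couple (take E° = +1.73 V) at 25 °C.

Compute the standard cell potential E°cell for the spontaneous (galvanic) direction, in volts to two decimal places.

The Au⁺/Au couple has the higher reduction potential, so it is the cathode; Cr³⁺/Cr²⁺ is oxidised at the anode.
E°cell = E°(cathode) − E°(anode) = (+1.73) − (-0.37) = +2.10 V.
Since E°cell > 0, the reaction is spontaneous under standard conditions.

+2.10 V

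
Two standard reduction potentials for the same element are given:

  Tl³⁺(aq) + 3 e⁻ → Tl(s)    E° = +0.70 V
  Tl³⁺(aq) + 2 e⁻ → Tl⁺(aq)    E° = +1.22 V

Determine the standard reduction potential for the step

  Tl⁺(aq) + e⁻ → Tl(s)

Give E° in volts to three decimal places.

-0.340 V

Sequential free energies add, so n₃E°₃ = n₁E°₁ + n₂E°₂.
With n₃ = 3, and the known step contributing 2×(+1.22) V, the unknown satisfies 1·E° = 3×(+0.70) − 2×(+1.22) = -0.340.
E° = -0.340 / 1 = -0.340 V.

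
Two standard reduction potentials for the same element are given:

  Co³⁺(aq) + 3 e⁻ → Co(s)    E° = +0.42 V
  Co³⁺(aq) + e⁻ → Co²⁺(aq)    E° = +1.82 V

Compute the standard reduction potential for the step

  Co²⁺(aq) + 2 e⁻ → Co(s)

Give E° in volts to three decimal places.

-0.280 V

Sequential free energies add, so n₃E°₃ = n₁E°₁ + n₂E°₂.
With n₃ = 3, and the known step contributing 1×(+1.82) V, the unknown satisfies 2·E° = 3×(+0.42) − 1×(+1.82) = -0.560.
E° = -0.560 / 2 = -0.280 V.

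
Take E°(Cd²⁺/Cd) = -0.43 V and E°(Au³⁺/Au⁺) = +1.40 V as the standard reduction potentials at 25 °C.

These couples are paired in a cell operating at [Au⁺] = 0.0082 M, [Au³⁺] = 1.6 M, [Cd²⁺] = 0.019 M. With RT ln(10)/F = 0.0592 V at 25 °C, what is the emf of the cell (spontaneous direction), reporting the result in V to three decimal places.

+1.949 V

Au³⁺/Au⁺ is the cathode (higher E°), Cd²⁺/Cd the anode: E°cell = +1.40 − (-0.43) = +1.83 V, n = 2.
Overall: Au³⁺(aq) + Cd(s) → Au⁺(aq) + Cd²⁺(aq)
Q = [Au⁺]·[Cd²⁺] / ([Au³⁺]); log Q = -4.012.
E = E° − (0.0592/n) log Q = +1.83 − (0.0592/2)(-4.012) = +1.949 V.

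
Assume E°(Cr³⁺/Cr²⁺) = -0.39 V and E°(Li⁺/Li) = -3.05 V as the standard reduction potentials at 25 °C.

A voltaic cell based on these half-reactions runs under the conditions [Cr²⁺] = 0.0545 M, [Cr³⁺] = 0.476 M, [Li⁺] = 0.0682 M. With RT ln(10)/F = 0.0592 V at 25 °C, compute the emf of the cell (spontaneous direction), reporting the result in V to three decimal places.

+2.785 V

Cr³⁺/Cr²⁺ is the cathode (higher E°), Li⁺/Li the anode: E°cell = -0.39 − (-3.05) = +2.66 V, n = 1.
Overall: Cr³⁺(aq) + Li(s) → Cr²⁺(aq) + Li⁺(aq)
Q = [Cr²⁺]·[Li⁺] / ([Cr³⁺]); log Q = -2.107.
E = E° − (0.0592/n) log Q = +2.66 − (0.0592/1)(-2.107) = +2.785 V.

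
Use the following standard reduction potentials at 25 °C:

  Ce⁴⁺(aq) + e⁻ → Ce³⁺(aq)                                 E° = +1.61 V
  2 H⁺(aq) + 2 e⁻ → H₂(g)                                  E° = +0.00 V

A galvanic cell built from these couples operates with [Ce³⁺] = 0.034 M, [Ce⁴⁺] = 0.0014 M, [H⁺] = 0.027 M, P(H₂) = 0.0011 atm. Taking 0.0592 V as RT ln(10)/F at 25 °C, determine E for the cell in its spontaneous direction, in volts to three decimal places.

Ce⁴⁺/Ce³⁺ is the cathode (higher E°), H⁺/H₂ the anode: E°cell = +1.61 − (+0.00) = +1.61 V, n = 2.
Overall: 2 Ce⁴⁺(aq) + H₂(g) → 2 Ce³⁺(aq) + 2 H⁺(aq)
Q = [Ce³⁺]^2·[H⁺]^2 / ([Ce⁴⁺]^2·P(H₂)); log Q = 2.592.
E = E° − (0.0592/n) log Q = +1.61 − (0.0592/2)(2.592) = +1.533 V.

+1.533 V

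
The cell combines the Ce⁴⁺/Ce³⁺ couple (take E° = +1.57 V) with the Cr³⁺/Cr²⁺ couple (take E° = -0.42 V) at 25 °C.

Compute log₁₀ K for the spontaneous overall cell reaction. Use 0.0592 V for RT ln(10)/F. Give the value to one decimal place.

33.6

Cathode: Ce⁴⁺/Ce³⁺; anode: Cr³⁺/Cr²⁺. E°cell = +1.99 V, n = 1.
log K = nE°cell / 0.0592 = (1)(+1.99) / 0.0592 = 33.6.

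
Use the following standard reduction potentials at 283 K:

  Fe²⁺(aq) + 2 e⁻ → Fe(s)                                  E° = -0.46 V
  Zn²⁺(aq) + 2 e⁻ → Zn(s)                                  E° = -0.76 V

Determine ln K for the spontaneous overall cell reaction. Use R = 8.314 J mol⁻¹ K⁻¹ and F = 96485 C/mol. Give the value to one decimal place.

24.6

Cathode: Fe²⁺/Fe; anode: Zn²⁺/Zn. E°cell = (-0.46) − (-0.76) = +0.30 V, with n = 2.
ΔG° = −nFE° = −RT ln K, so ln K = nFE°/(RT) = (2)(96485)(+0.30) / ((8.314)(283)) = 24.605.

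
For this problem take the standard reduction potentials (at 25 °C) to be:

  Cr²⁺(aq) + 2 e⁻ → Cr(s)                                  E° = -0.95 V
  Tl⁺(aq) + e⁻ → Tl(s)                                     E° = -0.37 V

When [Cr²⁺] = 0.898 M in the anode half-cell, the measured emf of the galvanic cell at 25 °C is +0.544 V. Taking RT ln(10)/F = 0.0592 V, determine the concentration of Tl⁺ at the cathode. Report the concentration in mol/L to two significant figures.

Tl⁺/Tl is the cathode, Cr²⁺/Cr the anode: E°cell = +0.58 V, n = 2.
Overall reaction: 2 Tl⁺(aq) + Cr(s) → 2 Tl(s) + Cr²⁺(aq); Q = [Cr²⁺]^1/[Tl⁺]^2.
From E = E° − (0.0592/n) log Q: log Q = (E° − E)·n/0.0592 = (+0.58 − (+0.544))·2/0.0592 = 1.2162.
So 2·log[Tl⁺] = 1·log(0.898) − log Q = -0.0467 − (1.2162) = -1.2629; log[Tl⁺] = -1.2629 / 2 = -0.6314; [Tl⁺] = 10^(-0.6314) ≈ 0.23 M.

0.23 M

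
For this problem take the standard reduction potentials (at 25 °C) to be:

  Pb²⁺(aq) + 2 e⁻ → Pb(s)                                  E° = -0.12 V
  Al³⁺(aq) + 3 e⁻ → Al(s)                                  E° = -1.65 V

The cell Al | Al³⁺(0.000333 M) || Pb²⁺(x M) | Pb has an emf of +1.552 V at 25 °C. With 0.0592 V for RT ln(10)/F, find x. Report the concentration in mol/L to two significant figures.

0.027 M

Pb²⁺/Pb is the cathode, Al³⁺/Al the anode: E°cell = +1.53 V, n = 6.
Overall reaction: 3 Pb²⁺(aq) + 2 Al(s) → 3 Pb(s) + 2 Al³⁺(aq); Q = [Al³⁺]^2/[Pb²⁺]^3.
From E = E° − (0.0592/n) log Q: log Q = (E° − E)·n/0.0592 = (+1.53 − (+1.552))·6/0.0592 = -2.2297.
So 3·log[Pb²⁺] = 2·log(0.000333) − log Q = -6.9551 − (-2.2297) = -4.7254; log[Pb²⁺] = -4.7254 / 3 = -1.5751; [Pb²⁺] = 10^(-1.5751) ≈ 0.027 M.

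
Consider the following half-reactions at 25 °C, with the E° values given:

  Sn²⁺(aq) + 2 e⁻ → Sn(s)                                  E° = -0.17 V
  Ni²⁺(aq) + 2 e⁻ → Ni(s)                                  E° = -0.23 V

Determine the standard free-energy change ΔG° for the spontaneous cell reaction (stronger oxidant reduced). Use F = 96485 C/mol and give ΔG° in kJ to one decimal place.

-11.6 kJ

Sn²⁺/Sn (E° = -0.17 V) is the cathode; Ni²⁺/Ni (E° = -0.23 V) is the anode, so E°cell = +0.06 V.
Balancing electrons gives n = 2 (lcm of 2 and 2).
ΔG° = −nFE° = −(2)(96485)(+0.06) = -11,578 J = -11.6 kJ.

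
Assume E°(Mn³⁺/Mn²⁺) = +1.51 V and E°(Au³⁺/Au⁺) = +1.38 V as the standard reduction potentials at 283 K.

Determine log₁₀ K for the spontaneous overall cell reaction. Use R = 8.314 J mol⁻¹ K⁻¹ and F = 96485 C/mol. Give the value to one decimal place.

4.6

Cathode: Mn³⁺/Mn²⁺; anode: Au³⁺/Au⁺. E°cell = (+1.51) − (+1.38) = +0.13 V, with n = 2.
ΔG° = −nFE° = −RT ln K, so ln K = nFE°/(RT) = (2)(96485)(+0.13) / ((8.314)(283)) = 10.662.
log₁₀ K = 10.662 / ln 10 = 4.6.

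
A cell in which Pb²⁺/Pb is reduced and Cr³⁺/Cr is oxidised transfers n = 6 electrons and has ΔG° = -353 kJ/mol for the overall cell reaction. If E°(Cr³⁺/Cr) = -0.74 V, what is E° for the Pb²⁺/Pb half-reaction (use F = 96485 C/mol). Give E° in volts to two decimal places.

E°cell = −ΔG°/(nF) = −(-353×10³)/((6)(96485)) = +0.610 V.
Since Pb²⁺/Pb is the cathode and Cr³⁺/Cr the anode, E°cell = E°(Pb²⁺/Pb) − E°(Cr³⁺/Cr).
So E°(Pb²⁺/Pb) = E°cell + E°(Cr³⁺/Cr) = +0.610 + (-0.74) = -0.13 V.

-0.13 V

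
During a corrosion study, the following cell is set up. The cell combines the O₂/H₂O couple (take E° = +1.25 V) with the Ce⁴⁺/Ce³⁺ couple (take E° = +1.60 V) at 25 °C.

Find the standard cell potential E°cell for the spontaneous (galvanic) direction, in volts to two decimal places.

The Ce⁴⁺/Ce³⁺ couple has the higher reduction potential, so it is the cathode; O₂/H₂O is oxidised at the anode.
E°cell = E°(cathode) − E°(anode) = (+1.60) − (+1.25) = +0.35 V.
Since E°cell > 0, the reaction is spontaneous under standard conditions.

+0.35 V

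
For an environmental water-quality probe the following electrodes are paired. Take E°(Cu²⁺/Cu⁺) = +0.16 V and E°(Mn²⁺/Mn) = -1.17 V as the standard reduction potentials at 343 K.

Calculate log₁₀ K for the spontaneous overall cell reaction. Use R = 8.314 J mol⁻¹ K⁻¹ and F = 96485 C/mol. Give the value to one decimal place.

39.1

Cathode: Cu²⁺/Cu⁺; anode: Mn²⁺/Mn. E°cell = (+0.16) − (-1.17) = +1.33 V, with n = 2.
ΔG° = −nFE° = −RT ln K, so ln K = nFE°/(RT) = (2)(96485)(+1.33) / ((8.314)(343)) = 89.999.
log₁₀ K = 89.999 / ln 10 = 39.1.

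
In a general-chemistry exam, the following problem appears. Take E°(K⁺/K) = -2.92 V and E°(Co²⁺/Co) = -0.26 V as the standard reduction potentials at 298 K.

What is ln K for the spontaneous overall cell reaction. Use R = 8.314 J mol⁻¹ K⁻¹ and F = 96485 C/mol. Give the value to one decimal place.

Cathode: Co²⁺/Co; anode: K⁺/K. E°cell = (-0.26) − (-2.92) = +2.66 V, with n = 2.
ΔG° = −nFE° = −RT ln K, so ln K = nFE°/(RT) = (2)(96485)(+2.66) / ((8.314)(298)) = 207.179.

207.2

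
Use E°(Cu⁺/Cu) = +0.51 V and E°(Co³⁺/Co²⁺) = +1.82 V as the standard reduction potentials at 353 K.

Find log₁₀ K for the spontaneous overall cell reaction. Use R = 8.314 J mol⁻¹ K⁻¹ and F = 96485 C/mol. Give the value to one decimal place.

Cathode: Co³⁺/Co²⁺; anode: Cu⁺/Cu. E°cell = (+1.82) − (+0.51) = +1.31 V, with n = 1.
ΔG° = −nFE° = −RT ln K, so ln K = nFE°/(RT) = (1)(96485)(+1.31) / ((8.314)(353)) = 43.067.
log₁₀ K = 43.067 / ln 10 = 18.7.

18.7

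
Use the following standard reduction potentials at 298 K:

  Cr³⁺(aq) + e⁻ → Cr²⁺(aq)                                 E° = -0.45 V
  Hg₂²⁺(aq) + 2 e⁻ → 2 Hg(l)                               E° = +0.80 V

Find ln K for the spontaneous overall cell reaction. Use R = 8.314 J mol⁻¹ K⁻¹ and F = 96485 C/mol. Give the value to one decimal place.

Cathode: Hg₂²⁺/Hg; anode: Cr³⁺/Cr²⁺. E°cell = (+0.80) − (-0.45) = +1.25 V, with n = 2.
ΔG° = −nFE° = −RT ln K, so ln K = nFE°/(RT) = (2)(96485)(+1.25) / ((8.314)(298)) = 97.358.

97.4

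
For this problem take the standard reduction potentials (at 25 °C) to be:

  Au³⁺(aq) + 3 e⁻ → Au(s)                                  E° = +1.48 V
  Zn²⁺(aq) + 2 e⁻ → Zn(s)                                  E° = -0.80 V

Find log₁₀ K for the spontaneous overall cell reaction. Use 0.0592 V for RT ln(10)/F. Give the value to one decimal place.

Cathode: Au³⁺/Au; anode: Zn²⁺/Zn. E°cell = +2.28 V, n = 6.
log K = nE°cell / 0.0592 = (6)(+2.28) / 0.0592 = 231.1.

231.1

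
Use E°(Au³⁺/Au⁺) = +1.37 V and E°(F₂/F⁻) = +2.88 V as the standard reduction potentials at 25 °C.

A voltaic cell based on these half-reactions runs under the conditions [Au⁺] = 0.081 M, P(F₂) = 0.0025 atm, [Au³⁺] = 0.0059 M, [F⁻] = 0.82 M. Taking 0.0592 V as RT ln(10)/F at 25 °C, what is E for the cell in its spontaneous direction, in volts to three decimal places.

F₂/F⁻ is the cathode (higher E°), Au³⁺/Au⁺ the anode: E°cell = +2.88 − (+1.37) = +1.51 V, n = 2.
Overall: F₂(g) + Au⁺(aq) → 2 F⁻(aq) + Au³⁺(aq)
Q = [F⁻]^2·[Au³⁺] / (P(F₂)·[Au⁺]); log Q = 1.292.
E = E° − (0.0592/n) log Q = +1.51 − (0.0592/2)(1.292) = +1.472 V.

+1.472 V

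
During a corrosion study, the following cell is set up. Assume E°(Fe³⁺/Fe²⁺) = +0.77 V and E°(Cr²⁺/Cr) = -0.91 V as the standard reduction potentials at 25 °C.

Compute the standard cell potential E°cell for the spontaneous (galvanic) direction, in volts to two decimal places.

The Fe³⁺/Fe²⁺ couple has the higher reduction potential, so it is the cathode; Cr²⁺/Cr is oxidised at the anode.
E°cell = E°(cathode) − E°(anode) = (+0.77) − (-0.91) = +1.68 V.

+1.68 V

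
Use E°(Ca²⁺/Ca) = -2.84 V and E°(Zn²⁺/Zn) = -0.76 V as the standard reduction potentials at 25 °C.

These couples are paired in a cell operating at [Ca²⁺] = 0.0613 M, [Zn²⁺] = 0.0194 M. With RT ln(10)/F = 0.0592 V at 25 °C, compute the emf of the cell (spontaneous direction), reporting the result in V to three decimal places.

+2.065 V

Zn²⁺/Zn is the cathode (higher E°), Ca²⁺/Ca the anode: E°cell = -0.76 − (-2.84) = +2.08 V, n = 2.
Overall: Zn²⁺(aq) + Ca(s) → Zn(s) + Ca²⁺(aq)
Q = [Ca²⁺] / ([Zn²⁺]); log Q = 0.500.
E = E° − (0.0592/n) log Q = +2.08 − (0.0592/2)(0.500) = +2.065 V.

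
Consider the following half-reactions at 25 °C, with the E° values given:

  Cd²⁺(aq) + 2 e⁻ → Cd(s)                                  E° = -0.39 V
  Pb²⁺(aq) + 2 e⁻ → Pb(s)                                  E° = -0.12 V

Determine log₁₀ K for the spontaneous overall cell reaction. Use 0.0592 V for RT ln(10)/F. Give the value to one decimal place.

Cathode: Pb²⁺/Pb; anode: Cd²⁺/Cd. E°cell = +0.27 V, n = 2.
log K = nE°cell / 0.0592 = (2)(+0.27) / 0.0592 = 9.1.

9.1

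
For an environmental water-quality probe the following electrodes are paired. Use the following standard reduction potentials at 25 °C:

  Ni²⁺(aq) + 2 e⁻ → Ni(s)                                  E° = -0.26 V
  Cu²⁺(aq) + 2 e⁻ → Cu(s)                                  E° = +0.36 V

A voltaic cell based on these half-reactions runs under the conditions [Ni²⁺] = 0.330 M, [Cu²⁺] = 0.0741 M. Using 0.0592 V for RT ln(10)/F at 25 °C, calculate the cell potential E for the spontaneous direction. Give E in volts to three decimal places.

Cu²⁺/Cu is the cathode (higher E°), Ni²⁺/Ni the anode: E°cell = +0.36 − (-0.26) = +0.62 V, n = 2.
Overall: Cu²⁺(aq) + Ni(s) → Cu(s) + Ni²⁺(aq)
Q = [Ni²⁺] / ([Cu²⁺]); log Q = 0.649.
E = E° − (0.0592/n) log Q = +0.62 − (0.0592/2)(0.649) = +0.601 V.

+0.601 V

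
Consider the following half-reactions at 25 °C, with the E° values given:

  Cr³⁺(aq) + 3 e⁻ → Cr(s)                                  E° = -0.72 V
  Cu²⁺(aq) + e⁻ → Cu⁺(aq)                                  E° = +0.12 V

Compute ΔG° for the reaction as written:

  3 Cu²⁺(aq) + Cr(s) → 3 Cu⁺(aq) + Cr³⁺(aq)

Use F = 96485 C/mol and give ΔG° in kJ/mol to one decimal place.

-243.1 kJ/mol

As written, Cu²⁺/Cu⁺ is reduced (cathode) and Cr³⁺/Cr is oxidised (anode), so E°cell = (+0.12) − (-0.72) = +0.84 V.
Balancing electrons gives n = 3.
ΔG° = −nFE° = −(3)(96485)(+0.84) = -243,142 J = -243.1 kJ/mol.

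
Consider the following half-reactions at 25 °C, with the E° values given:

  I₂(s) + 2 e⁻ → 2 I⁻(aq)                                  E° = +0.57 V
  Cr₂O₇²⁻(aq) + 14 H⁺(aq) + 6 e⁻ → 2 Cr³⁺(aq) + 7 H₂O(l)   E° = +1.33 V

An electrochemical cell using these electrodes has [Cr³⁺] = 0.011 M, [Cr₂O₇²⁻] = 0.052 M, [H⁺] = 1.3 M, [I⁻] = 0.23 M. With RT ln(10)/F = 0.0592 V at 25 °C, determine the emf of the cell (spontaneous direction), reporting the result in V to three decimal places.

Cr₂O₇²⁻/Cr³⁺ is the cathode (higher E°), I₂/I⁻ the anode: E°cell = +1.33 − (+0.57) = +0.76 V, n = 6.
Overall: Cr₂O₇²⁻(aq) + 14 H⁺(aq) + 6 I⁻(aq) → 2 Cr³⁺(aq) + 7 H₂O(l) + 3 I₂(s)
Q = [Cr³⁺]^2 / ([Cr₂O₇²⁻]·[H⁺]^14·[I⁻]^6); log Q = -0.399.
E = E° − (0.0592/n) log Q = +0.76 − (0.0592/6)(-0.399) = +0.764 V.

+0.764 V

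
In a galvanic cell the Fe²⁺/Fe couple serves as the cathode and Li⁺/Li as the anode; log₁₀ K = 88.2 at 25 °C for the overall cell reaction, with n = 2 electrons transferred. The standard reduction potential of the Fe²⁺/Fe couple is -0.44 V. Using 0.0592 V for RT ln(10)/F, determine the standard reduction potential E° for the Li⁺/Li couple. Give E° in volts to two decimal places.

E°cell = (0.0592/n)·log K = (0.0592/2)(88.2) = +2.611 V.
Since Fe²⁺/Fe is the cathode and Li⁺/Li the anode, E°cell = E°(Fe²⁺/Fe) − E°(Li⁺/Li).
So E°(Li⁺/Li) = E°(Fe²⁺/Fe) − E°cell = (-0.44) − (+2.611) = -3.05 V.

-3.05 V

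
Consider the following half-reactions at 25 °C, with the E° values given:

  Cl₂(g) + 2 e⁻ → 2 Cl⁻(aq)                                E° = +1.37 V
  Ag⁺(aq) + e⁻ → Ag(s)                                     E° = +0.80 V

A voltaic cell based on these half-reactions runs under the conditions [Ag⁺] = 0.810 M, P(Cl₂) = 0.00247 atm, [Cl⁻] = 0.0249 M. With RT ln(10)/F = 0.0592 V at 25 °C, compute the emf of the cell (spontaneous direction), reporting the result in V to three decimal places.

+0.593 V

Cl₂/Cl⁻ is the cathode (higher E°), Ag⁺/Ag the anode: E°cell = +1.37 − (+0.80) = +0.57 V, n = 2.
Overall: Cl₂(g) + 2 Ag(s) → 2 Cl⁻(aq) + 2 Ag⁺(aq)
Q = [Cl⁻]^2·[Ag⁺]^2 / (P(Cl₂)); log Q = -0.783.
E = E° − (0.0592/n) log Q = +0.57 − (0.0592/2)(-0.783) = +0.593 V.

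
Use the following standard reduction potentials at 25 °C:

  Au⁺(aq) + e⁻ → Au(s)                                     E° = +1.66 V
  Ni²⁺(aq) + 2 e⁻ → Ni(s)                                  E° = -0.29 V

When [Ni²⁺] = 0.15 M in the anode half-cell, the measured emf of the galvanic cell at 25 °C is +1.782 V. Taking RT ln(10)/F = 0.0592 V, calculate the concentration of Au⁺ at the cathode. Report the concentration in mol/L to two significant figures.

0.00056 M

Au⁺/Au is the cathode, Ni²⁺/Ni the anode: E°cell = +1.95 V, n = 2.
Overall reaction: 2 Au⁺(aq) + Ni(s) → 2 Au(s) + Ni²⁺(aq); Q = [Ni²⁺]^1/[Au⁺]^2.
From E = E° − (0.0592/n) log Q: log Q = (E° − E)·n/0.0592 = (+1.95 − (+1.782))·2/0.0592 = 5.6757.
So 2·log[Au⁺] = 1·log(0.15) − log Q = -0.8239 − (5.6757) = -6.4996; log[Au⁺] = -6.4996 / 2 = -3.2498; [Au⁺] = 10^(-3.2498) ≈ 0.00056 M.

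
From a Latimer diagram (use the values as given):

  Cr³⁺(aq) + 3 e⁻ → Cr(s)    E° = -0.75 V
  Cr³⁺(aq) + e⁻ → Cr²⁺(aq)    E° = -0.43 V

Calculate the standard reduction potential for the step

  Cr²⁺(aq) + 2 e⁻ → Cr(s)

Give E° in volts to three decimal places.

Sequential free energies add, so n₃E°₃ = n₁E°₁ + n₂E°₂.
With n₃ = 3, and the known step contributing 1×(-0.43) V, the unknown satisfies 2·E° = 3×(-0.75) − 1×(-0.43) = -1.820.
E° = -1.820 / 2 = -0.910 V.

-0.910 V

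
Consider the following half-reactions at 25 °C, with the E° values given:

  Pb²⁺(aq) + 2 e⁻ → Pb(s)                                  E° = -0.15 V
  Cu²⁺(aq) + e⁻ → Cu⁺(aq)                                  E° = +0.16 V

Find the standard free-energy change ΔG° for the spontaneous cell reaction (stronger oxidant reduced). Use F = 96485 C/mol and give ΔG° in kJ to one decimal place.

Cu²⁺/Cu⁺ (E° = +0.16 V) is the cathode; Pb²⁺/Pb (E° = -0.15 V) is the anode, so E°cell = +0.31 V.
Balancing electrons gives n = 2 (lcm of 1 and 2).
ΔG° = −nFE° = −(2)(96485)(+0.31) = -59,821 J = -59.8 kJ.

-59.8 kJ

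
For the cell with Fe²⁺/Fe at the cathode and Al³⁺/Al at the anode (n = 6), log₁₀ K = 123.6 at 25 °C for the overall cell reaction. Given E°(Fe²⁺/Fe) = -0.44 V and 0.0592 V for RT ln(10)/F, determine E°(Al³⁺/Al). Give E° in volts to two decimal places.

E°cell = (0.0592/n)·log K = (0.0592/6)(123.6) = +1.220 V.
Since Fe²⁺/Fe is the cathode and Al³⁺/Al the anode, E°cell = E°(Fe²⁺/Fe) − E°(Al³⁺/Al).
So E°(Al³⁺/Al) = E°(Fe²⁺/Fe) − E°cell = (-0.44) − (+1.220) = -1.66 V.

-1.66 V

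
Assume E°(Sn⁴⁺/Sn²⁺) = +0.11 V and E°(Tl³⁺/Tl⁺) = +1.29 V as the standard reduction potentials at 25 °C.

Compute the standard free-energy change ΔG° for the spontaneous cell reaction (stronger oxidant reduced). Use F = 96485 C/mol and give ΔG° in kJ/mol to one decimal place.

-227.7 kJ/mol

Tl³⁺/Tl⁺ (E° = +1.29 V) is the cathode; Sn⁴⁺/Sn²⁺ (E° = +0.11 V) is the anode, so E°cell = +1.18 V.
Balancing electrons gives n = 2 (lcm of 2 and 2).
ΔG° = −nFE° = −(2)(96485)(+1.18) = -227,705 J = -227.7 kJ/mol.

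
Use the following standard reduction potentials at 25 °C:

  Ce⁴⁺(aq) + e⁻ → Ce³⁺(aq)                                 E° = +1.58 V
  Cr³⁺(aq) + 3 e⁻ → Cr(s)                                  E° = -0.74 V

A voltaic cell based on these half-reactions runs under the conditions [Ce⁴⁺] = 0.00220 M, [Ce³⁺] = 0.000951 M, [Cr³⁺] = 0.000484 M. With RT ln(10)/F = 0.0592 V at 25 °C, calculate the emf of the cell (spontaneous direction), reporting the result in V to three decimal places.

+2.407 V

Ce⁴⁺/Ce³⁺ is the cathode (higher E°), Cr³⁺/Cr the anode: E°cell = +1.58 − (-0.74) = +2.32 V, n = 3.
Overall: 3 Ce⁴⁺(aq) + Cr(s) → 3 Ce³⁺(aq) + Cr³⁺(aq)
Q = [Ce³⁺]^3·[Cr³⁺] / ([Ce⁴⁺]^3); log Q = -4.408.
E = E° − (0.0592/n) log Q = +2.32 − (0.0592/3)(-4.408) = +2.407 V.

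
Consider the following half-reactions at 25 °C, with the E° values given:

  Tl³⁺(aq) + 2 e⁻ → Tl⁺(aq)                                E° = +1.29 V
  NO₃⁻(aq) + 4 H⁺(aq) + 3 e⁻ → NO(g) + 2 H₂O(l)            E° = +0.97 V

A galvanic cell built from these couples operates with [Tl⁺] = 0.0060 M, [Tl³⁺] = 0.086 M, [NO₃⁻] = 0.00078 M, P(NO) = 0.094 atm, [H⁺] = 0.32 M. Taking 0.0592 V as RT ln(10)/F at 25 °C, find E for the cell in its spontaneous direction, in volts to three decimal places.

Tl³⁺/Tl⁺ is the cathode (higher E°), NO₃⁻/NO the anode: E°cell = +1.29 − (+0.97) = +0.32 V, n = 6.
Overall: 3 Tl³⁺(aq) + 2 NO(g) + 4 H₂O(l) → 3 Tl⁺(aq) + 2 NO₃⁻(aq) + 8 H⁺(aq)
Q = [Tl⁺]^3·[NO₃⁻]^2·[H⁺]^8 / ([Tl³⁺]^3·P(NO)^2); log Q = -11.590.
E = E° − (0.0592/n) log Q = +0.32 − (0.0592/6)(-11.590) = +0.434 V.

+0.434 V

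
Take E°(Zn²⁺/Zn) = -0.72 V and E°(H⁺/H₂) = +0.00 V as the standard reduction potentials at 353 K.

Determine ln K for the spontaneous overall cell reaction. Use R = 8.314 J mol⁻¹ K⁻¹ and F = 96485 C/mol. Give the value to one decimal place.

Cathode: H⁺/H₂; anode: Zn²⁺/Zn. E°cell = (+0.00) − (-0.72) = +0.72 V, with n = 2.
ΔG° = −nFE° = −RT ln K, so ln K = nFE°/(RT) = (2)(96485)(+0.72) / ((8.314)(353)) = 47.341.

47.3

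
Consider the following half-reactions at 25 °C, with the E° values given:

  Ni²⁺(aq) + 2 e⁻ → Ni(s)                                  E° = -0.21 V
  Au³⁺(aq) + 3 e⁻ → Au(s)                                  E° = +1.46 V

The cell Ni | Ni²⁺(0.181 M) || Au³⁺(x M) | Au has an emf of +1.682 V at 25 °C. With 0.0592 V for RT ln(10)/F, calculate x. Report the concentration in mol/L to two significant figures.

0.31 M

Au³⁺/Au is the cathode, Ni²⁺/Ni the anode: E°cell = +1.67 V, n = 6.
Overall reaction: 2 Au³⁺(aq) + 3 Ni(s) → 2 Au(s) + 3 Ni²⁺(aq); Q = [Ni²⁺]^3/[Au³⁺]^2.
From E = E° − (0.0592/n) log Q: log Q = (E° − E)·n/0.0592 = (+1.67 − (+1.682))·6/0.0592 = -1.2162.
So 2·log[Au³⁺] = 3·log(0.181) − log Q = -2.2270 − (-1.2162) = -1.0108; log[Au³⁺] = -1.0108 / 2 = -0.5054; [Au³⁺] = 10^(-0.5054) ≈ 0.31 M.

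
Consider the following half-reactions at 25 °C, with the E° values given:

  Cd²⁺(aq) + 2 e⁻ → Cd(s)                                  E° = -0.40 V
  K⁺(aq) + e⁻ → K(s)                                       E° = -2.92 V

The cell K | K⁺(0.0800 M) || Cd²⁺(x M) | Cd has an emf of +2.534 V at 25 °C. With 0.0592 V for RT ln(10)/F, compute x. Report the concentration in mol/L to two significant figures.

0.019 M

Cd²⁺/Cd is the cathode, K⁺/K the anode: E°cell = +2.52 V, n = 2.
Overall reaction: Cd²⁺(aq) + 2 K(s) → Cd(s) + 2 K⁺(aq); Q = [K⁺]^2/[Cd²⁺]^1.
From E = E° − (0.0592/n) log Q: log Q = (E° − E)·n/0.0592 = (+2.52 − (+2.534))·2/0.0592 = -0.4730.
So 1·log[Cd²⁺] = 2·log(0.08) − log Q = -2.1938 − (-0.4730) = -1.7208; [Cd²⁺] = 10^(-1.7208) ≈ 0.019 M.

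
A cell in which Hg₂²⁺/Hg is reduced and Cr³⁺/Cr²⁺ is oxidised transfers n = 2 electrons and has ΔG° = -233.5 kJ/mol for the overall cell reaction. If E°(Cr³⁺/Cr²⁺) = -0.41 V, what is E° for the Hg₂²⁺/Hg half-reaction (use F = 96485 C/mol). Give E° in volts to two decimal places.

+0.80 V

E°cell = −ΔG°/(nF) = −(-233.5×10³)/((2)(96485)) = +1.210 V.
Since Hg₂²⁺/Hg is the cathode and Cr³⁺/Cr²⁺ the anode, E°cell = E°(Hg₂²⁺/Hg) − E°(Cr³⁺/Cr²⁺).
So E°(Hg₂²⁺/Hg) = E°cell + E°(Cr³⁺/Cr²⁺) = +1.210 + (-0.41) = +0.80 V.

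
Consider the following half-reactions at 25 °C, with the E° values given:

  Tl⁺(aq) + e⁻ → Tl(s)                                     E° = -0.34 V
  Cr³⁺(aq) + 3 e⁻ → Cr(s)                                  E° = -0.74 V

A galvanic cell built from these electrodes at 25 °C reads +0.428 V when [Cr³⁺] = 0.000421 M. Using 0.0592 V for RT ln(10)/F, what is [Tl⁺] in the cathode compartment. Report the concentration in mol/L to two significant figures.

Tl⁺/Tl is the cathode, Cr³⁺/Cr the anode: E°cell = +0.40 V, n = 3.
Overall reaction: 3 Tl⁺(aq) + Cr(s) → 3 Tl(s) + Cr³⁺(aq); Q = [Cr³⁺]^1/[Tl⁺]^3.
From E = E° − (0.0592/n) log Q: log Q = (E° − E)·n/0.0592 = (+0.40 − (+0.428))·3/0.0592 = -1.4189.
So 3·log[Tl⁺] = 1·log(0.000421) − log Q = -3.3757 − (-1.4189) = -1.9568; log[Tl⁺] = -1.9568 / 3 = -0.6523; [Tl⁺] = 10^(-0.6523) ≈ 0.22 M.

0.22 M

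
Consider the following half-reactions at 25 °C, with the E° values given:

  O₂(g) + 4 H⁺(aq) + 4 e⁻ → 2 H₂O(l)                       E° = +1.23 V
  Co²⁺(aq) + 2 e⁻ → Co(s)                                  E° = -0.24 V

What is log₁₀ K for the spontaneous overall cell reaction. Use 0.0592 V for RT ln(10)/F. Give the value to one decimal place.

99.3

Cathode: O₂/H₂O; anode: Co²⁺/Co. E°cell = +1.47 V, n = 4.
log K = nE°cell / 0.0592 = (4)(+1.47) / 0.0592 = 99.3.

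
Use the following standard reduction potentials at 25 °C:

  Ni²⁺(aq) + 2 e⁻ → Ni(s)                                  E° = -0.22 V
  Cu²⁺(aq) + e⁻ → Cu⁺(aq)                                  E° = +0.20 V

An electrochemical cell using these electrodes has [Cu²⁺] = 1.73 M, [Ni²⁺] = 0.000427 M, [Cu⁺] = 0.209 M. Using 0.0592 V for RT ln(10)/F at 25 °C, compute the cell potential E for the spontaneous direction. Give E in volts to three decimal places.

+0.574 V

Cu²⁺/Cu⁺ is the cathode (higher E°), Ni²⁺/Ni the anode: E°cell = +0.20 − (-0.22) = +0.42 V, n = 2.
Overall: 2 Cu²⁺(aq) + Ni(s) → 2 Cu⁺(aq) + Ni²⁺(aq)
Q = [Cu⁺]^2·[Ni²⁺] / ([Cu²⁺]^2); log Q = -5.205.
E = E° − (0.0592/n) log Q = +0.42 − (0.0592/2)(-5.205) = +0.574 V.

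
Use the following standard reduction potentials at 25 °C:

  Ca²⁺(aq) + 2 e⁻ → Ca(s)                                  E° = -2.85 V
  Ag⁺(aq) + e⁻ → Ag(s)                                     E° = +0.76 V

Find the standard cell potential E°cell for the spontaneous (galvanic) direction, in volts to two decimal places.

The Ag⁺/Ag couple has the higher reduction potential, so it is the cathode; Ca²⁺/Ca is oxidised at the anode.
E°cell = E°(cathode) − E°(anode) = (+0.76) − (-2.85) = +3.61 V.

+3.61 V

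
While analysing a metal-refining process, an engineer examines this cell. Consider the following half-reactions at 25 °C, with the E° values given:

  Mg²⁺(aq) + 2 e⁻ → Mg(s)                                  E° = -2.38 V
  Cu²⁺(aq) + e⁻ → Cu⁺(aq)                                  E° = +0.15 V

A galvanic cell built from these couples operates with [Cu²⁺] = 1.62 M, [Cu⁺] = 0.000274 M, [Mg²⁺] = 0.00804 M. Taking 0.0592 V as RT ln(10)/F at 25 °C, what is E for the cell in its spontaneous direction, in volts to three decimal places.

Cu²⁺/Cu⁺ is the cathode (higher E°), Mg²⁺/Mg the anode: E°cell = +0.15 − (-2.38) = +2.53 V, n = 2.
Overall: 2 Cu²⁺(aq) + Mg(s) → 2 Cu⁺(aq) + Mg²⁺(aq)
Q = [Cu⁺]^2·[Mg²⁺] / ([Cu²⁺]^2); log Q = -9.638.
E = E° − (0.0592/n) log Q = +2.53 − (0.0592/2)(-9.638) = +2.815 V.

+2.815 V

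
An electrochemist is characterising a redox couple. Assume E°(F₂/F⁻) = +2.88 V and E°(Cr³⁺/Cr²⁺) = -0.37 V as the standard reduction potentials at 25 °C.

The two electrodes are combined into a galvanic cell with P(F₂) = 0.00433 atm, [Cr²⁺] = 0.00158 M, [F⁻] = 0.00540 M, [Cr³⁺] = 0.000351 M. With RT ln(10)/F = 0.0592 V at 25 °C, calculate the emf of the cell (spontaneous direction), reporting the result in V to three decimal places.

+3.353 V

F₂/F⁻ is the cathode (higher E°), Cr³⁺/Cr²⁺ the anode: E°cell = +2.88 − (-0.37) = +3.25 V, n = 2.
Overall: F₂(g) + 2 Cr²⁺(aq) → 2 F⁻(aq) + 2 Cr³⁺(aq)
Q = [F⁻]^2·[Cr³⁺]^2 / (P(F₂)·[Cr²⁺]^2); log Q = -3.478.
E = E° − (0.0592/n) log Q = +3.25 − (0.0592/2)(-3.478) = +3.353 V.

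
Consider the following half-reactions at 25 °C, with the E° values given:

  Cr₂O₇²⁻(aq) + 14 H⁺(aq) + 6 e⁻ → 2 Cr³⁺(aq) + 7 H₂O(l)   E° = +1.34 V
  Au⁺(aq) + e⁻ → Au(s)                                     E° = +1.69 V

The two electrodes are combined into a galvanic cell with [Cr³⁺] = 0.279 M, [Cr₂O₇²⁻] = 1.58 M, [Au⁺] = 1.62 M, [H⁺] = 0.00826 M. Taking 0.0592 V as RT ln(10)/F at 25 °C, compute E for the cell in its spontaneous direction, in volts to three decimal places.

Au⁺/Au is the cathode (higher E°), Cr₂O₇²⁻/Cr³⁺ the anode: E°cell = +1.69 − (+1.34) = +0.35 V, n = 6.
Overall: 6 Au⁺(aq) + 2 Cr³⁺(aq) + 7 H₂O(l) → 6 Au(s) + Cr₂O₇²⁻(aq) + 14 H⁺(aq)
Q = [Cr₂O₇²⁻]·[H⁺]^14 / ([Au⁺]^6·[Cr³⁺]^2); log Q = -29.112.
E = E° − (0.0592/n) log Q = +0.35 − (0.0592/6)(-29.112) = +0.637 V.

+0.637 V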